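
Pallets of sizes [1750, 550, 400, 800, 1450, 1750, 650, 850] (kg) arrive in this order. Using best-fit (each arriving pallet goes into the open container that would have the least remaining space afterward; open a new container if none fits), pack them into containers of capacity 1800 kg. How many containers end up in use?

  1750 → container 1 (new)  [load 1750/1800]
  550 → container 2 (new)  [load 550/1800]
  400 → container 2  [load 950/1800]
  800 → container 2  [load 1750/1800]
  1450 → container 3 (new)  [load 1450/1800]
  1750 → container 4 (new)  [load 1750/1800]
  650 → container 5 (new)  [load 650/1800]
  850 → container 5  [load 1500/1800]
5 containers opened.

5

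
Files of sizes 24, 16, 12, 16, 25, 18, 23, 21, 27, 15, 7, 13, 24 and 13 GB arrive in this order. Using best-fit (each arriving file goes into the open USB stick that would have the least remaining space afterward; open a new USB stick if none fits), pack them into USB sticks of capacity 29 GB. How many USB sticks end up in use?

10

  24 → USB stick 1 (new)  [load 24/29]
  16 → USB stick 2 (new)  [load 16/29]
  12 → USB stick 2  [load 28/29]
  16 → USB stick 3 (new)  [load 16/29]
  25 → USB stick 4 (new)  [load 25/29]
  18 → USB stick 5 (new)  [load 18/29]
  23 → USB stick 6 (new)  [load 23/29]
  21 → USB stick 7 (new)  [load 21/29]
  27 → USB stick 8 (new)  [load 27/29]
  15 → USB stick 9 (new)  [load 15/29]
  7 → USB stick 7  [load 28/29]
  13 → USB stick 3  [load 29/29]
  24 → USB stick 10 (new)  [load 24/29]
  13 → USB stick 9  [load 28/29]
10 USB sticks opened.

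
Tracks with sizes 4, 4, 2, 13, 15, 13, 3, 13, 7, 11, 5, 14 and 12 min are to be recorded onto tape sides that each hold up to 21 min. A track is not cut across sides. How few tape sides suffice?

7

Total = 15 + 14 + 13 + 13 + 13 + 12 + 11 + 7 + 5 + 4 + 4 + 3 + 2 = 116 min.
Lower bound: ⌈116/21⌉ = 6 tape sides.
Also, 7 tracks each exceed 21/2 min, and no two of those can share a side, so at least 7 tape sides are needed.
A packing using 7 tape sides:
  side 1: 15 + 5 = 20
  side 2: 14 + 7 = 21
  side 3: 13 + 4 + 4 = 21
  side 4: 13 + 3 + 2 = 18
  side 5: 13 = 13
  side 6: 12 = 12
  side 7: 11 = 11
This matches the lower bound, so 7 is optimal.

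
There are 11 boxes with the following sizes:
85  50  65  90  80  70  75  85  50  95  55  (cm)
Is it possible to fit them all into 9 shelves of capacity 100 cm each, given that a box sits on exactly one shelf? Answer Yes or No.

Total = 800 cm; ⌈800/100⌉ = 8.
9 boxes each exceed half the capacity and cannot share a shelf, forcing at least 9 shelves.
The bound of 9 does not rule out 9, but exhaustive search shows no assignment into 9 shelves of capacity 100 cm exists — the minimum is 10.

No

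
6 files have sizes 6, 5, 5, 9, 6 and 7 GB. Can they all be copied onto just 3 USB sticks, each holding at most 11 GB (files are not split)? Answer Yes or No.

No

Total = 38 GB; ⌈38/11⌉ = 4.
At least 4 USB sticks are required, but only 3 are allowed.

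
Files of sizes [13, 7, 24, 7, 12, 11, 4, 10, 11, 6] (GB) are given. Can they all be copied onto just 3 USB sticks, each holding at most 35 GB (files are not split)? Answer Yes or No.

Yes

A valid assignment using 3 USB sticks:
  USB stick 1: 24 + 11 = 35
  USB stick 2: 13 + 12 + 10 = 35
  USB stick 3: 11 + 7 + 7 + 6 + 4 = 35
Every load is within 35 GB, so 3 USB sticks suffice.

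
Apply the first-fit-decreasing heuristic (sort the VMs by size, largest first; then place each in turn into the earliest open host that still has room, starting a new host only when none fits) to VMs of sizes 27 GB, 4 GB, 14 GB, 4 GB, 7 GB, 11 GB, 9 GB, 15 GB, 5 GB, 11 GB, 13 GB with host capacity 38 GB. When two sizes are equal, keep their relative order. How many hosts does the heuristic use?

Sorted descending: 27, 15, 14, 13, 11, 11, 9, 7, 5, 4, 4.
  27 → host 1 (new)  [load 27/38]
  15 → host 2 (new)  [load 15/38]
  14 → host 2  [load 29/38]
  13 → host 3 (new)  [load 13/38]
  11 → host 1  [load 38/38]
  11 → host 3  [load 24/38]
  9 → host 2  [load 38/38]
  7 → host 3  [load 31/38]
  5 → host 3  [load 36/38]
  4 → host 4 (new)  [load 4/38]
  4 → host 4  [load 8/38]
4 hosts opened.

4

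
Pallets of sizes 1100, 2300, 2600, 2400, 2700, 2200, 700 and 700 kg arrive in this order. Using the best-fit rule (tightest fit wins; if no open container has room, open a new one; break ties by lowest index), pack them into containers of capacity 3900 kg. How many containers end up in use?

  1100 → container 1 (new)  [load 1100/3900]
  2300 → container 1  [load 3400/3900]
  2600 → container 2 (new)  [load 2600/3900]
  2400 → container 3 (new)  [load 2400/3900]
  2700 → container 4 (new)  [load 2700/3900]
  2200 → container 5 (new)  [load 2200/3900]
  700 → container 4  [load 3400/3900]
  700 → container 2  [load 3300/3900]
5 containers opened.

5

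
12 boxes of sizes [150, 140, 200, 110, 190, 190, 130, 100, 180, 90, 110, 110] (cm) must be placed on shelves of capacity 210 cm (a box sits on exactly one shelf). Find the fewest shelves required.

10

Total = 200 + 190 + 190 + 180 + 150 + 140 + 130 + 110 + 110 + 110 + 100 + 90 = 1700 cm.
Lower bound: ⌈1700/210⌉ = 9 shelves.
Also, 10 boxes each exceed 105 cm, and no two of those can share a shelf, so at least 10 shelves are needed.
A packing using 10 shelves:
  shelf 1: 200 = 200
  shelf 2: 190 = 190
  shelf 3: 190 = 190
  shelf 4: 180 = 180
  shelf 5: 150 = 150
  shelf 6: 140 = 140
  shelf 7: 130 = 130
  shelf 8: 110 + 100 = 210
  shelf 9: 110 + 90 = 200
  shelf 10: 110 = 110
This matches the lower bound, so 10 is optimal.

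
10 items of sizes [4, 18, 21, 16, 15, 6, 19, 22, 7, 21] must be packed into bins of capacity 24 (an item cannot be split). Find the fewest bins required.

Total = 22 + 21 + 21 + 19 + 18 + 16 + 15 + 7 + 6 + 4 = 149.
Lower bound: ⌈149/24⌉ = 7 bins.
A packing using 7 bins:
  bin 1: 22 = 22
  bin 2: 21 = 21
  bin 3: 21 = 21
  bin 4: 19 + 4 = 23
  bin 5: 18 + 6 = 24
  bin 6: 16 + 7 = 23
  bin 7: 15 = 15
This matches the lower bound, so 7 is optimal.

7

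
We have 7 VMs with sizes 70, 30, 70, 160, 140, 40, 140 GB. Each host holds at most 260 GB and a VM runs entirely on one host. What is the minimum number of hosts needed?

Total = 160 + 140 + 140 + 70 + 70 + 40 + 30 = 650 GB.
Lower bound: ⌈650/260⌉ = 3 hosts.
A packing using 3 hosts:
  host 1: 160 + 70 + 30 = 260
  host 2: 140 + 70 + 40 = 250
  host 3: 140 = 140
This matches the lower bound, so 3 is optimal.

3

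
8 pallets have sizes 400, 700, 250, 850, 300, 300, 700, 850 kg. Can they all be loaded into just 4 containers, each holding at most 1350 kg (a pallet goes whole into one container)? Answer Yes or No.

Yes

A valid assignment using 4 containers:
  container 1: 850 + 400 = 1250
  container 2: 850 + 300 = 1150
  container 3: 700 + 300 + 250 = 1250
  container 4: 700 = 700
Every load is within 1350 kg, so 4 containers suffice.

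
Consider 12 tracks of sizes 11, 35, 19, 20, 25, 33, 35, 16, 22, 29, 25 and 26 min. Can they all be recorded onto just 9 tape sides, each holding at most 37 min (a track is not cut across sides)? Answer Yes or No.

No

Total = 296 min; ⌈296/37⌉ = 8.
10 tracks each exceed half the capacity and cannot share a side, forcing at least 10 tape sides.
At least 10 tape sides are required, but only 9 are allowed.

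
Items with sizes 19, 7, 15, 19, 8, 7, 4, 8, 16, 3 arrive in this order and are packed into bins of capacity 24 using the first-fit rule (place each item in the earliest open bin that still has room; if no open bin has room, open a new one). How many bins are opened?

  19 → bin 1 (new)  [load 19/24]
  7 → bin 2 (new)  [load 7/24]
  15 → bin 2  [load 22/24]
  19 → bin 3 (new)  [load 19/24]
  8 → bin 4 (new)  [load 8/24]
  7 → bin 4  [load 15/24]
  4 → bin 1  [load 23/24]
  8 → bin 4  [load 23/24]
  16 → bin 5 (new)  [load 16/24]
  3 → bin 3  [load 22/24]
5 bins opened.

5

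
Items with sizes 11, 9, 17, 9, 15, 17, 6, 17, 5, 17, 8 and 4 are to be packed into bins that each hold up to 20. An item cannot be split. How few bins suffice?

Total = 17 + 17 + 17 + 17 + 15 + 11 + 9 + 9 + 8 + 6 + 5 + 4 = 135.
Lower bound: ⌈135/20⌉ = 7 bins.
A packing using 8 bins:
  bin 1: 17 = 17
  bin 2: 17 = 17
  bin 3: 17 = 17
  bin 4: 17 = 17
  bin 5: 15 + 5 = 20
  bin 6: 11 + 9 = 20
  bin 7: 9 + 8 = 17
  bin 8: 6 + 4 = 10
No arrangement into 7 bins stays within capacity, so 8 is optimal.

8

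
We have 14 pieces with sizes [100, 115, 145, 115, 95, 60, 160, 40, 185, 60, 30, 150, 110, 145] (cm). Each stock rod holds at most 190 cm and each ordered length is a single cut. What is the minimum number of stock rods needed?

Total = 185 + 160 + 150 + 145 + 145 + 115 + 115 + 110 + 100 + 95 + 60 + 60 + 40 + 30 = 1510 cm.
Lower bound: ⌈1510/190⌉ = 8 stock rods.
Also, 9 pieces each exceed 95 cm, and no two of those can share a stock rod, so at least 9 stock rods are needed.
A packing using 10 stock rods:
  stock rod 1: 185 = 185
  stock rod 2: 160 + 30 = 190
  stock rod 3: 150 + 40 = 190
  stock rod 4: 145 = 145
  stock rod 5: 145 = 145
  stock rod 6: 115 + 60 = 175
  stock rod 7: 115 + 60 = 175
  stock rod 8: 110 = 110
  stock rod 9: 100 = 100
  stock rod 10: 95 = 95
No arrangement into 9 stock rods stays within capacity, so 10 is optimal.

10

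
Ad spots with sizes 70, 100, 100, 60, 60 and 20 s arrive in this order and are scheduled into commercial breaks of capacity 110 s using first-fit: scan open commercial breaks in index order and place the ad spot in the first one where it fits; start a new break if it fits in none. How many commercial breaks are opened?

5

  70 → break 1 (new)  [load 70/110]
  100 → break 2 (new)  [load 100/110]
  100 → break 3 (new)  [load 100/110]
  60 → break 4 (new)  [load 60/110]
  60 → break 5 (new)  [load 60/110]
  20 → break 1  [load 90/110]
5 commercial breaks opened.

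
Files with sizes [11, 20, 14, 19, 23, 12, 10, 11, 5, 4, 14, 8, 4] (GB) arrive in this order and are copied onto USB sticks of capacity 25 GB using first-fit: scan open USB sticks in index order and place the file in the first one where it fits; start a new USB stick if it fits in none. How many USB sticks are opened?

7

  11 → USB stick 1 (new)  [load 11/25]
  20 → USB stick 2 (new)  [load 20/25]
  14 → USB stick 1  [load 25/25]
  19 → USB stick 3 (new)  [load 19/25]
  23 → USB stick 4 (new)  [load 23/25]
  12 → USB stick 5 (new)  [load 12/25]
  10 → USB stick 5  [load 22/25]
  11 → USB stick 6 (new)  [load 11/25]
  5 → USB stick 2  [load 25/25]
  4 → USB stick 3  [load 23/25]
  14 → USB stick 6  [load 25/25]
  8 → USB stick 7 (new)  [load 8/25]
  4 → USB stick 7  [load 12/25]
7 USB sticks opened.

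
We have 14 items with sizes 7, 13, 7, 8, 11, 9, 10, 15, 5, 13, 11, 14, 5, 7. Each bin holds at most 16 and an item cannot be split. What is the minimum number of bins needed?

10

Total = 15 + 14 + 13 + 13 + 11 + 11 + 10 + 9 + 8 + 7 + 7 + 7 + 5 + 5 = 135.
Lower bound: ⌈135/16⌉ = 9 bins.
A packing using 10 bins:
  bin 1: 15 = 15
  bin 2: 14 = 14
  bin 3: 13 = 13
  bin 4: 13 = 13
  bin 5: 11 + 5 = 16
  bin 6: 11 + 5 = 16
  bin 7: 10 = 10
  bin 8: 9 + 7 = 16
  bin 9: 8 + 7 = 15
  bin 10: 7 = 7
No arrangement into 9 bins stays within capacity, so 10 is optimal.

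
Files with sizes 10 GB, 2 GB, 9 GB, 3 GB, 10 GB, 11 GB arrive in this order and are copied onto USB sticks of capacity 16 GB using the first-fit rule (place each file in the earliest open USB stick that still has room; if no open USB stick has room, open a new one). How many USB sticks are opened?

4

  10 → USB stick 1 (new)  [load 10/16]
  2 → USB stick 1  [load 12/16]
  9 → USB stick 2 (new)  [load 9/16]
  3 → USB stick 1  [load 15/16]
  10 → USB stick 3 (new)  [load 10/16]
  11 → USB stick 4 (new)  [load 11/16]
4 USB sticks opened.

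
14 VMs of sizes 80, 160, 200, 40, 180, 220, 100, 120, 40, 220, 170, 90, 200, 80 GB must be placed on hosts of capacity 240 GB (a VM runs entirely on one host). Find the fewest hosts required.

9

Total = 220 + 220 + 200 + 200 + 180 + 170 + 160 + 120 + 100 + 90 + 80 + 80 + 40 + 40 = 1900 GB.
Lower bound: ⌈1900/240⌉ = 8 hosts.
A packing using 9 hosts:
  host 1: 220 = 220
  host 2: 220 = 220
  host 3: 200 + 40 = 240
  host 4: 200 + 40 = 240
  host 5: 180 = 180
  host 6: 170 = 170
  host 7: 160 + 80 = 240
  host 8: 120 + 100 = 220
  host 9: 90 + 80 = 170
No arrangement into 8 hosts stays within capacity, so 9 is optimal.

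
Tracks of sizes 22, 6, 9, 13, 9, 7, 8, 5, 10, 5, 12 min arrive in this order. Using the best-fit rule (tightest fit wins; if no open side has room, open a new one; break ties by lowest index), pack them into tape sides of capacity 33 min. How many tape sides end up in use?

  22 → side 1 (new)  [load 22/33]
  6 → side 1  [load 28/33]
  9 → side 2 (new)  [load 9/33]
  13 → side 2  [load 22/33]
  9 → side 2  [load 31/33]
  7 → side 3 (new)  [load 7/33]
  8 → side 3  [load 15/33]
  5 → side 1  [load 33/33]
  10 → side 3  [load 25/33]
  5 → side 3  [load 30/33]
  12 → side 4 (new)  [load 12/33]
4 tape sides opened.

4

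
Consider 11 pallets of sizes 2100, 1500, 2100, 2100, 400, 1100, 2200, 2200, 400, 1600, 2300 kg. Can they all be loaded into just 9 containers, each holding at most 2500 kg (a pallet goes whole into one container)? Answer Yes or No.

Yes

A valid assignment using 9 containers:
  container 1: 2300 = 2300
  container 2: 2200 = 2200
  container 3: 2200 = 2200
  container 4: 2100 + 400 = 2500
  container 5: 2100 + 400 = 2500
  container 6: 2100 = 2100
  container 7: 1600 = 1600
  container 8: 1500 = 1500
  container 9: 1100 = 1100
Every load is within 2500 kg, so 9 containers suffice.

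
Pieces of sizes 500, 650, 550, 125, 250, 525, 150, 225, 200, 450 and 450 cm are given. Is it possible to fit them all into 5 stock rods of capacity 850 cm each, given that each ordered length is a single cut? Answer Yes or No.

No

Total = 4075 cm; ⌈4075/850⌉ = 5.
6 pieces each exceed half the capacity and cannot share a stock rod, forcing at least 6 stock rods.
At least 6 stock rods are required, but only 5 are allowed.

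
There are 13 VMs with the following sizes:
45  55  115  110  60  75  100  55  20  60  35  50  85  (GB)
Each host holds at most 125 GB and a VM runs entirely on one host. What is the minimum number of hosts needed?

8

Total = 115 + 110 + 100 + 85 + 75 + 60 + 60 + 55 + 55 + 50 + 45 + 35 + 20 = 865 GB.
Lower bound: ⌈865/125⌉ = 7 hosts.
A packing using 8 hosts:
  host 1: 115 = 115
  host 2: 110 = 110
  host 3: 100 + 20 = 120
  host 4: 85 + 35 = 120
  host 5: 75 + 50 = 125
  host 6: 60 + 60 = 120
  host 7: 55 + 55 = 110
  host 8: 45 = 45
No arrangement into 7 hosts stays within capacity, so 8 is optimal.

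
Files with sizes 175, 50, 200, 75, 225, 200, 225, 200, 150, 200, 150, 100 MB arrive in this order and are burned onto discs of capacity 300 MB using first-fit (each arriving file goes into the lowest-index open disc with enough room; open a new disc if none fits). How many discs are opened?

8

  175 → disc 1 (new)  [load 175/300]
  50 → disc 1  [load 225/300]
  200 → disc 2 (new)  [load 200/300]
  75 → disc 1  [load 300/300]
  225 → disc 3 (new)  [load 225/300]
  200 → disc 4 (new)  [load 200/300]
  225 → disc 5 (new)  [load 225/300]
  200 → disc 6 (new)  [load 200/300]
  150 → disc 7 (new)  [load 150/300]
  200 → disc 8 (new)  [load 200/300]
  150 → disc 7  [load 300/300]
  100 → disc 2  [load 300/300]
8 discs opened.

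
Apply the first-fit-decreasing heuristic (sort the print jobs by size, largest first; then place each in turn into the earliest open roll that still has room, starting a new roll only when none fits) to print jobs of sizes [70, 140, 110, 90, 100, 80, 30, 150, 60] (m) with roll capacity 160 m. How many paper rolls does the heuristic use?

6

Sorted descending: 150, 140, 110, 100, 90, 80, 70, 60, 30.
  150 → roll 1 (new)  [load 150/160]
  140 → roll 2 (new)  [load 140/160]
  110 → roll 3 (new)  [load 110/160]
  100 → roll 4 (new)  [load 100/160]
  90 → roll 5 (new)  [load 90/160]
  80 → roll 6 (new)  [load 80/160]
  70 → roll 5  [load 160/160]
  60 → roll 4  [load 160/160]
  30 → roll 3  [load 140/160]
6 paper rolls opened.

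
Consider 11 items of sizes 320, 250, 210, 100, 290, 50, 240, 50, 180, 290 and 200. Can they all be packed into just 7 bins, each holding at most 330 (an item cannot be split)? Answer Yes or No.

No

Total = 2180; ⌈2180/330⌉ = 7.
8 items each exceed half the capacity and cannot share a bin, forcing at least 8 bins.
At least 8 bins are required, but only 7 are allowed.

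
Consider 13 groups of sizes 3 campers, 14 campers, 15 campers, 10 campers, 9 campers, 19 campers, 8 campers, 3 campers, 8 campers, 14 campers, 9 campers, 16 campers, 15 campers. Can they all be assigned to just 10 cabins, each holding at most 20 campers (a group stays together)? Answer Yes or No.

Yes

A valid assignment using 9 cabins:
  cabin 1: 19 = 19
  cabin 2: 16 + 3 = 19
  cabin 3: 15 + 3 = 18
  cabin 4: 15 = 15
  cabin 5: 14 = 14
  cabin 6: 14 = 14
  cabin 7: 10 + 9 = 19
  cabin 8: 9 + 8 = 17
  cabin 9: 8 = 8
That uses only 9 ≤ 10, so 10 cabins are enough.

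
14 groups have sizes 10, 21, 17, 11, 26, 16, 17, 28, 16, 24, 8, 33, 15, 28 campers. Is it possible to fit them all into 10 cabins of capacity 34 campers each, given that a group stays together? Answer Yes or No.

A valid assignment using 9 cabins:
  cabin 1: 33 = 33
  cabin 2: 28 = 28
  cabin 3: 28 = 28
  cabin 4: 26 + 8 = 34
  cabin 5: 24 + 10 = 34
  cabin 6: 21 + 11 = 32
  cabin 7: 17 + 17 = 34
  cabin 8: 16 + 16 = 32
  cabin 9: 15 = 15
That uses only 9 ≤ 10, so 10 cabins are enough.

Yes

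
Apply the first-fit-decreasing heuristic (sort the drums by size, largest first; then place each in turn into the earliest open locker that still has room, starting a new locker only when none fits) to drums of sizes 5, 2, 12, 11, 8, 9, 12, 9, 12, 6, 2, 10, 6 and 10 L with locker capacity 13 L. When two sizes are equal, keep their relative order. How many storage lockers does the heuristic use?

Sorted descending: 12, 12, 12, 11, 10, 10, 9, 9, 8, 6, 6, 5, 2, 2.
  12 → locker 1 (new)  [load 12/13]
  12 → locker 2 (new)  [load 12/13]
  12 → locker 3 (new)  [load 12/13]
  11 → locker 4 (new)  [load 11/13]
  10 → locker 5 (new)  [load 10/13]
  10 → locker 6 (new)  [load 10/13]
  9 → locker 7 (new)  [load 9/13]
  9 → locker 8 (new)  [load 9/13]
  8 → locker 9 (new)  [load 8/13]
  6 → locker 10 (new)  [load 6/13]
  6 → locker 10  [load 12/13]
  5 → locker 9  [load 13/13]
  2 → locker 4  [load 13/13]
  2 → locker 5  [load 12/13]
10 storage lockers opened.

10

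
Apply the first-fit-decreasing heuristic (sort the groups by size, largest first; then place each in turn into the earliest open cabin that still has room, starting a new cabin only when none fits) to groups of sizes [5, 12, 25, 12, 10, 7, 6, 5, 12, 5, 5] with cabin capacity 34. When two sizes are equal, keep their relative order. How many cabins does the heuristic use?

4

Sorted descending: 25, 12, 12, 12, 10, 7, 6, 5, 5, 5, 5.
  25 → cabin 1 (new)  [load 25/34]
  12 → cabin 2 (new)  [load 12/34]
  12 → cabin 2  [load 24/34]
  12 → cabin 3 (new)  [load 12/34]
  10 → cabin 2  [load 34/34]
  7 → cabin 1  [load 32/34]
  6 → cabin 3  [load 18/34]
  5 → cabin 3  [load 23/34]
  5 → cabin 3  [load 28/34]
  5 → cabin 3  [load 33/34]
  5 → cabin 4 (new)  [load 5/34]
4 cabins opened.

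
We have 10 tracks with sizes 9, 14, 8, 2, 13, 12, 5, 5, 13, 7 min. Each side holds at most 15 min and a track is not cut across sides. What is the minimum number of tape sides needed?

7

Total = 14 + 13 + 13 + 12 + 9 + 8 + 7 + 5 + 5 + 2 = 88 min.
Lower bound: ⌈88/15⌉ = 6 tape sides.
A packing using 7 tape sides:
  side 1: 14 = 14
  side 2: 13 + 2 = 15
  side 3: 13 = 13
  side 4: 12 = 12
  side 5: 9 + 5 = 14
  side 6: 8 + 7 = 15
  side 7: 5 = 5
No arrangement into 6 tape sides stays within capacity, so 7 is optimal.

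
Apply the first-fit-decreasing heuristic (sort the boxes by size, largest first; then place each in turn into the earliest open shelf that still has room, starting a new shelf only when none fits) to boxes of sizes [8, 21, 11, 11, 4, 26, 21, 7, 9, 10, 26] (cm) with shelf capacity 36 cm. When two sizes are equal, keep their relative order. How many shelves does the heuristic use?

Sorted descending: 26, 26, 21, 21, 11, 11, 10, 9, 8, 7, 4.
  26 → shelf 1 (new)  [load 26/36]
  26 → shelf 2 (new)  [load 26/36]
  21 → shelf 3 (new)  [load 21/36]
  21 → shelf 4 (new)  [load 21/36]
  11 → shelf 3  [load 32/36]
  11 → shelf 4  [load 32/36]
  10 → shelf 1  [load 36/36]
  9 → shelf 2  [load 35/36]
  8 → shelf 5 (new)  [load 8/36]
  7 → shelf 5  [load 15/36]
  4 → shelf 3  [load 36/36]
5 shelves opened.

5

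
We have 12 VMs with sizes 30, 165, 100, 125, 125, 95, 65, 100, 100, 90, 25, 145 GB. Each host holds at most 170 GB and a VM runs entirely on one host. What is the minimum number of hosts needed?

Total = 165 + 145 + 125 + 125 + 100 + 100 + 100 + 95 + 90 + 65 + 30 + 25 = 1165 GB.
Lower bound: ⌈1165/170⌉ = 7 hosts.
Also, 9 VMs each exceed 85 GB, and no two of those can share a host, so at least 9 hosts are needed.
A packing using 9 hosts:
  host 1: 165 = 165
  host 2: 145 + 25 = 170
  host 3: 125 + 30 = 155
  host 4: 125 = 125
  host 5: 100 + 65 = 165
  host 6: 100 = 100
  host 7: 100 = 100
  host 8: 95 = 95
  host 9: 90 = 90
This matches the lower bound, so 9 is optimal.

9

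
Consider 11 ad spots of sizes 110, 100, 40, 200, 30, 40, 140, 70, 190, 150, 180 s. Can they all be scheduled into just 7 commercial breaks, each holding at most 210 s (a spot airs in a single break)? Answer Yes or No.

Yes

A valid assignment using 7 commercial breaks:
  break 1: 200 = 200
  break 2: 190 = 190
  break 3: 180 + 30 = 210
  break 4: 150 + 40 = 190
  break 5: 140 + 70 = 210
  break 6: 110 + 100 = 210
  break 7: 40 = 40
Every load is within 210 s, so 7 commercial breaks suffice.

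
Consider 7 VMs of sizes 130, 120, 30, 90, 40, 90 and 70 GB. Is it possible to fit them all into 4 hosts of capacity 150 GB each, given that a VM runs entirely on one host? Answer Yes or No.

Total = 570 GB; ⌈570/150⌉ = 4.
The bound of 4 does not rule out 4, but exhaustive search shows no assignment into 4 hosts of capacity 150 GB exists — the minimum is 5.

No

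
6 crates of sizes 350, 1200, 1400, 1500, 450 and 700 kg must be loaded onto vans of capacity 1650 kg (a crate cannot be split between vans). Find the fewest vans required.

Total = 1500 + 1400 + 1200 + 700 + 450 + 350 = 5600 kg.
Lower bound: ⌈5600/1650⌉ = 4 vans.
A packing using 4 vans:
  van 1: 1500 = 1500
  van 2: 1400 = 1400
  van 3: 1200 + 450 = 1650
  van 4: 700 + 350 = 1050
This matches the lower bound, so 4 is optimal.

4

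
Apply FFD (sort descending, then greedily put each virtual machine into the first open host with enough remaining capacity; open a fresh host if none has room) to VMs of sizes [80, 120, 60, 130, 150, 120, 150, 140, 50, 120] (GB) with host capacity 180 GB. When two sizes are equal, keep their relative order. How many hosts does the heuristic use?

8

Sorted descending: 150, 150, 140, 130, 120, 120, 120, 80, 60, 50.
  150 → host 1 (new)  [load 150/180]
  150 → host 2 (new)  [load 150/180]
  140 → host 3 (new)  [load 140/180]
  130 → host 4 (new)  [load 130/180]
  120 → host 5 (new)  [load 120/180]
  120 → host 6 (new)  [load 120/180]
  120 → host 7 (new)  [load 120/180]
  80 → host 8 (new)  [load 80/180]
  60 → host 5  [load 180/180]
  50 → host 4  [load 180/180]
8 hosts opened.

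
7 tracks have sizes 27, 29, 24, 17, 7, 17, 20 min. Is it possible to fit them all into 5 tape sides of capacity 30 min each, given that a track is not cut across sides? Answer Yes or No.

No

Total = 141 min; ⌈141/30⌉ = 5.
6 tracks each exceed half the capacity and cannot share a side, forcing at least 6 tape sides.
At least 6 tape sides are required, but only 5 are allowed.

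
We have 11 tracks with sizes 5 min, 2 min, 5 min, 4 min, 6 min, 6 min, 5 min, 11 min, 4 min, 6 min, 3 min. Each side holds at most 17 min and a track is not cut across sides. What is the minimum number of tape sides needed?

Total = 11 + 6 + 6 + 6 + 5 + 5 + 5 + 4 + 4 + 3 + 2 = 57 min.
Lower bound: ⌈57/17⌉ = 4 tape sides.
A packing using 4 tape sides:
  side 1: 11 + 6 = 17
  side 2: 6 + 6 + 5 = 17
  side 3: 5 + 5 + 4 + 3 = 17
  side 4: 4 + 2 = 6
This matches the lower bound, so 4 is optimal.

4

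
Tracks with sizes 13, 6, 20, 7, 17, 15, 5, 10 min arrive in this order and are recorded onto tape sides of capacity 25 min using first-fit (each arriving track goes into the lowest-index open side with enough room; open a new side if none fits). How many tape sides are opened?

  13 → side 1 (new)  [load 13/25]
  6 → side 1  [load 19/25]
  20 → side 2 (new)  [load 20/25]
  7 → side 3 (new)  [load 7/25]
  17 → side 3  [load 24/25]
  15 → side 4 (new)  [load 15/25]
  5 → side 1  [load 24/25]
  10 → side 4  [load 25/25]
4 tape sides opened.

4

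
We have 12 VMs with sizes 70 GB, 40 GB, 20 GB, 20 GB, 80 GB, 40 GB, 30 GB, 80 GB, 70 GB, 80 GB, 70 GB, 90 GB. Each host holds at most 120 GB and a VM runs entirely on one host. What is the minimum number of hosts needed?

7

Total = 90 + 80 + 80 + 80 + 70 + 70 + 70 + 40 + 40 + 30 + 20 + 20 = 690 GB.
Lower bound: ⌈690/120⌉ = 6 hosts.
Also, 7 VMs each exceed 60 GB, and no two of those can share a host, so at least 7 hosts are needed.
A packing using 7 hosts:
  host 1: 90 + 30 = 120
  host 2: 80 + 40 = 120
  host 3: 80 + 40 = 120
  host 4: 80 + 20 + 20 = 120
  host 5: 70 = 70
  host 6: 70 = 70
  host 7: 70 = 70
This matches the lower bound, so 7 is optimal.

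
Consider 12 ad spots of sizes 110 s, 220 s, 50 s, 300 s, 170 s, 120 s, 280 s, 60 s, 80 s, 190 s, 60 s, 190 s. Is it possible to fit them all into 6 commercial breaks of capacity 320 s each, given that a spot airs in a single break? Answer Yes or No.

No

Total = 1830 s; ⌈1830/320⌉ = 6.
The bound of 6 does not rule out 6, but exhaustive search shows no assignment into 6 commercial breaks of capacity 320 s exists — the minimum is 7.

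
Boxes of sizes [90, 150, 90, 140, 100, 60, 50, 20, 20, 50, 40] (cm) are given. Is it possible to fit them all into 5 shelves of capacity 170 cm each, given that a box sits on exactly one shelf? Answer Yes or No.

Total = 810 cm; ⌈810/170⌉ = 5.
The bound of 5 does not rule out 5, but exhaustive search shows no assignment into 5 shelves of capacity 170 cm exists — the minimum is 6.

No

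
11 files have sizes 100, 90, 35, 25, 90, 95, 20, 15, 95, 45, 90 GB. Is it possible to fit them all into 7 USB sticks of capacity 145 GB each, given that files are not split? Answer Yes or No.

A valid assignment using 6 USB sticks:
  USB stick 1: 100 + 45 = 145
  USB stick 2: 95 + 35 + 15 = 145
  USB stick 3: 95 + 25 + 20 = 140
  USB stick 4: 90 = 90
  USB stick 5: 90 = 90
  USB stick 6: 90 = 90
That uses only 6 ≤ 7, so 7 USB sticks are enough.

Yes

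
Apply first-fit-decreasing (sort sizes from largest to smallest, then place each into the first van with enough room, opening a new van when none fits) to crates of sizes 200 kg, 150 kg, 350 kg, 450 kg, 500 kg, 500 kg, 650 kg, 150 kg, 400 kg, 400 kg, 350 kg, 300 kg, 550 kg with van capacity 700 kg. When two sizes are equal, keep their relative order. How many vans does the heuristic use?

8

Sorted descending: 650, 550, 500, 500, 450, 400, 400, 350, 350, 300, 200, 150, 150.
  650 → van 1 (new)  [load 650/700]
  550 → van 2 (new)  [load 550/700]
  500 → van 3 (new)  [load 500/700]
  500 → van 4 (new)  [load 500/700]
  450 → van 5 (new)  [load 450/700]
  400 → van 6 (new)  [load 400/700]
  400 → van 7 (new)  [load 400/700]
  350 → van 8 (new)  [load 350/700]
  350 → van 8  [load 700/700]
  300 → van 6  [load 700/700]
  200 → van 3  [load 700/700]
  150 → van 2  [load 700/700]
  150 → van 4  [load 650/700]
8 vans opened.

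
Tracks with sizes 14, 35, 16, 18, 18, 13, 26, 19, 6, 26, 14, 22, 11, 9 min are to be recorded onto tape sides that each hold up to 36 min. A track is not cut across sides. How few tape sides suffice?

8

Total = 35 + 26 + 26 + 22 + 19 + 18 + 18 + 16 + 14 + 14 + 13 + 11 + 9 + 6 = 247 min.
Lower bound: ⌈247/36⌉ = 7 tape sides.
A packing using 8 tape sides:
  side 1: 35 = 35
  side 2: 26 + 9 = 35
  side 3: 26 + 6 = 32
  side 4: 22 + 14 = 36
  side 5: 19 + 16 = 35
  side 6: 18 + 18 = 36
  side 7: 14 + 13 = 27
  side 8: 11 = 11
No arrangement into 7 tape sides stays within capacity, so 8 is optimal.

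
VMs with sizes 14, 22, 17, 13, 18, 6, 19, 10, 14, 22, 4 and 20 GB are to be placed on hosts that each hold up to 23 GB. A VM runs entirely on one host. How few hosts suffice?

Total = 22 + 22 + 20 + 19 + 18 + 17 + 14 + 14 + 13 + 10 + 6 + 4 = 179 GB.
Lower bound: ⌈179/23⌉ = 8 hosts.
Also, 9 VMs each exceed 23/2 GB, and no two of those can share a host, so at least 9 hosts are needed.
A packing using 9 hosts:
  host 1: 22 = 22
  host 2: 22 = 22
  host 3: 20 = 20
  host 4: 19 + 4 = 23
  host 5: 18 = 18
  host 6: 17 + 6 = 23
  host 7: 14 = 14
  host 8: 14 = 14
  host 9: 13 + 10 = 23
This matches the lower bound, so 9 is optimal.

9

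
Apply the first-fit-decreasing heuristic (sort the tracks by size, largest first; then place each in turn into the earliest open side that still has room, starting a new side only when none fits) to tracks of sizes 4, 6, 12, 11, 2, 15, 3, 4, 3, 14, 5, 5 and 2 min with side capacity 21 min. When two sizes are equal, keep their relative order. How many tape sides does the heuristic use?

5

Sorted descending: 15, 14, 12, 11, 6, 5, 5, 4, 4, 3, 3, 2, 2.
  15 → side 1 (new)  [load 15/21]
  14 → side 2 (new)  [load 14/21]
  12 → side 3 (new)  [load 12/21]
  11 → side 4 (new)  [load 11/21]
  6 → side 1  [load 21/21]
  5 → side 2  [load 19/21]
  5 → side 3  [load 17/21]
  4 → side 3  [load 21/21]
  4 → side 4  [load 15/21]
  3 → side 4  [load 18/21]
  3 → side 4  [load 21/21]
  2 → side 2  [load 21/21]
  2 → side 5 (new)  [load 2/21]
5 tape sides opened.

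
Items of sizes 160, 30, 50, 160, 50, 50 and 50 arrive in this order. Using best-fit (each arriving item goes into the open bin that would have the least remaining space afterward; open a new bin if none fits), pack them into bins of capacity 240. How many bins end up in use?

3

  160 → bin 1 (new)  [load 160/240]
  30 → bin 1  [load 190/240]
  50 → bin 1  [load 240/240]
  160 → bin 2 (new)  [load 160/240]
  50 → bin 2  [load 210/240]
  50 → bin 3 (new)  [load 50/240]
  50 → bin 3  [load 100/240]
3 bins opened.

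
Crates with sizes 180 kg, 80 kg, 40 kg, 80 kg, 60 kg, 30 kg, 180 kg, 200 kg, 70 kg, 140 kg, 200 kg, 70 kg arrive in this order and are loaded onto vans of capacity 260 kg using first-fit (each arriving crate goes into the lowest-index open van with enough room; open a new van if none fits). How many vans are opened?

  180 → van 1 (new)  [load 180/260]
  80 → van 1  [load 260/260]
  40 → van 2 (new)  [load 40/260]
  80 → van 2  [load 120/260]
  60 → van 2  [load 180/260]
  30 → van 2  [load 210/260]
  180 → van 3 (new)  [load 180/260]
  200 → van 4 (new)  [load 200/260]
  70 → van 3  [load 250/260]
  140 → van 5 (new)  [load 140/260]
  200 → van 6 (new)  [load 200/260]
  70 → van 5  [load 210/260]
6 vans opened.

6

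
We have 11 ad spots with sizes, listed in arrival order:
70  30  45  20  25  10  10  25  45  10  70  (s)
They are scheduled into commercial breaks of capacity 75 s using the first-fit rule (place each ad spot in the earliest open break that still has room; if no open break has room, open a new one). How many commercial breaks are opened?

  70 → break 1 (new)  [load 70/75]
  30 → break 2 (new)  [load 30/75]
  45 → break 2  [load 75/75]
  20 → break 3 (new)  [load 20/75]
  25 → break 3  [load 45/75]
  10 → break 3  [load 55/75]
  10 → break 3  [load 65/75]
  25 → break 4 (new)  [load 25/75]
  45 → break 4  [load 70/75]
  10 → break 3  [load 75/75]
  70 → break 5 (new)  [load 70/75]
5 commercial breaks opened.

5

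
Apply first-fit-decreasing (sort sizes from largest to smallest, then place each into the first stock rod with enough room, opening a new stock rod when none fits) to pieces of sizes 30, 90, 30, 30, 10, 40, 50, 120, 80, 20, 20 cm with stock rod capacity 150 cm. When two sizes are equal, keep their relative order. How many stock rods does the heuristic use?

4

Sorted descending: 120, 90, 80, 50, 40, 30, 30, 30, 20, 20, 10.
  120 → stock rod 1 (new)  [load 120/150]
  90 → stock rod 2 (new)  [load 90/150]
  80 → stock rod 3 (new)  [load 80/150]
  50 → stock rod 2  [load 140/150]
  40 → stock rod 3  [load 120/150]
  30 → stock rod 1  [load 150/150]
  30 → stock rod 3  [load 150/150]
  30 → stock rod 4 (new)  [load 30/150]
  20 → stock rod 4  [load 50/150]
  20 → stock rod 4  [load 70/150]
  10 → stock rod 2  [load 150/150]
4 stock rods opened.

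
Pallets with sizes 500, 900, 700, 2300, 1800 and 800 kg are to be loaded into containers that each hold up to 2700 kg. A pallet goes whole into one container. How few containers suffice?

Total = 2300 + 1800 + 900 + 800 + 700 + 500 = 7000 kg.
Lower bound: ⌈7000/2700⌉ = 3 containers.
A packing using 3 containers:
  container 1: 2300 = 2300
  container 2: 1800 + 900 = 2700
  container 3: 800 + 700 + 500 = 2000
This matches the lower bound, so 3 is optimal.

3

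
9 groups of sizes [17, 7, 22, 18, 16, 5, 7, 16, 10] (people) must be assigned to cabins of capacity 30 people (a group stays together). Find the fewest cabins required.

5

Total = 22 + 18 + 17 + 16 + 16 + 10 + 7 + 7 + 5 = 118 people.
Lower bound: ⌈118/30⌉ = 4 cabins.
Also, 5 groups each exceed 15 people, and no two of those can share a cabin, so at least 5 cabins are needed.
A packing using 5 cabins:
  cabin 1: 22 + 7 = 29
  cabin 2: 18 + 10 = 28
  cabin 3: 17 + 7 + 5 = 29
  cabin 4: 16 = 16
  cabin 5: 16 = 16
This matches the lower bound, so 5 is optimal.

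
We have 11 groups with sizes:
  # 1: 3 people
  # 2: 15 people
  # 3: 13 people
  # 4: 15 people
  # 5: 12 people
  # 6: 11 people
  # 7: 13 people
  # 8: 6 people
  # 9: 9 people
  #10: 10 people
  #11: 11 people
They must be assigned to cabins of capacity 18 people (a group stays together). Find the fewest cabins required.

9

Total = 15 + 15 + 13 + 13 + 12 + 11 + 11 + 10 + 9 + 6 + 3 = 118 people.
Lower bound: ⌈118/18⌉ = 7 cabins.
Also, 8 groups each exceed 9 people, and no two of those can share a cabin, so at least 8 cabins are needed.
A packing using 9 cabins:
  cabin 1: 15 + 3 = 18
  cabin 2: 15 = 15
  cabin 3: 13 = 13
  cabin 4: 13 = 13
  cabin 5: 12 + 6 = 18
  cabin 6: 11 = 11
  cabin 7: 11 = 11
  cabin 8: 10 = 10
  cabin 9: 9 = 9
No arrangement into 8 cabins stays within capacity, so 9 is optimal.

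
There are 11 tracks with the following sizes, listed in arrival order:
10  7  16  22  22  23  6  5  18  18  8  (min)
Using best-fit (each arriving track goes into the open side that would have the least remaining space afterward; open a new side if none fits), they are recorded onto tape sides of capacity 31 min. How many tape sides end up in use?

7

  10 → side 1 (new)  [load 10/31]
  7 → side 1  [load 17/31]
  16 → side 2 (new)  [load 16/31]
  22 → side 3 (new)  [load 22/31]
  22 → side 4 (new)  [load 22/31]
  23 → side 5 (new)  [load 23/31]
  6 → side 5  [load 29/31]
  5 → side 3  [load 27/31]
  18 → side 6 (new)  [load 18/31]
  18 → side 7 (new)  [load 18/31]
  8 → side 4  [load 30/31]
7 tape sides opened.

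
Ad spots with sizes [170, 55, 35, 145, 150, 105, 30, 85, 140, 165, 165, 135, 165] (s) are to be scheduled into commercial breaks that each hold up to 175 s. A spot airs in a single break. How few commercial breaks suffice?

10

Total = 170 + 165 + 165 + 165 + 150 + 145 + 140 + 135 + 105 + 85 + 55 + 35 + 30 = 1545 s.
Lower bound: ⌈1545/175⌉ = 9 commercial breaks.
A packing using 10 commercial breaks:
  break 1: 170 = 170
  break 2: 165 = 165
  break 3: 165 = 165
  break 4: 165 = 165
  break 5: 150 = 150
  break 6: 145 + 30 = 175
  break 7: 140 + 35 = 175
  break 8: 135 = 135
  break 9: 105 + 55 = 160
  break 10: 85 = 85
No arrangement into 9 commercial breaks stays within capacity, so 10 is optimal.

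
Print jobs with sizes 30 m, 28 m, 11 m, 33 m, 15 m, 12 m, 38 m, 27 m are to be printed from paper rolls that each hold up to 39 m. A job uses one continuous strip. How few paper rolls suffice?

Total = 38 + 33 + 30 + 28 + 27 + 15 + 12 + 11 = 194 m.
Lower bound: ⌈194/39⌉ = 5 paper rolls.
A packing using 6 paper rolls:
  roll 1: 38 = 38
  roll 2: 33 = 33
  roll 3: 30 = 30
  roll 4: 28 + 11 = 39
  roll 5: 27 + 12 = 39
  roll 6: 15 = 15
No arrangement into 5 paper rolls stays within capacity, so 6 is optimal.

6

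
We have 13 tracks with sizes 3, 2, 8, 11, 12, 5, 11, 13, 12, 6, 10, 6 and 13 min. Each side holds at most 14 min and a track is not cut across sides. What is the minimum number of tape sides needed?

Total = 13 + 13 + 12 + 12 + 11 + 11 + 10 + 8 + 6 + 6 + 5 + 3 + 2 = 112 min.
Lower bound: ⌈112/14⌉ = 8 tape sides.
A packing using 9 tape sides:
  side 1: 13 = 13
  side 2: 13 = 13
  side 3: 12 + 2 = 14
  side 4: 12 = 12
  side 5: 11 + 3 = 14
  side 6: 11 = 11
  side 7: 10 = 10
  side 8: 8 + 6 = 14
  side 9: 6 + 5 = 11
No arrangement into 8 tape sides stays within capacity, so 9 is optimal.

9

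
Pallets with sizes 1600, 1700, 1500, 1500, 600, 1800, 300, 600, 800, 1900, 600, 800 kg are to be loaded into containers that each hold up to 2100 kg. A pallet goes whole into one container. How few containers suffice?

8

Total = 1900 + 1800 + 1700 + 1600 + 1500 + 1500 + 800 + 800 + 600 + 600 + 600 + 300 = 13700 kg.
Lower bound: ⌈13700/2100⌉ = 7 containers.
A packing using 8 containers:
  container 1: 1900 = 1900
  container 2: 1800 + 300 = 2100
  container 3: 1700 = 1700
  container 4: 1600 = 1600
  container 5: 1500 + 600 = 2100
  container 6: 1500 + 600 = 2100
  container 7: 800 + 800 = 1600
  container 8: 600 = 600
No arrangement into 7 containers stays within capacity, so 8 is optimal.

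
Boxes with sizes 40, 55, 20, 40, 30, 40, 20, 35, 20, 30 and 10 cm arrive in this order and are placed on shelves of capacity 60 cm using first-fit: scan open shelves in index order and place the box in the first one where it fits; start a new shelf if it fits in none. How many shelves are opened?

  40 → shelf 1 (new)  [load 40/60]
  55 → shelf 2 (new)  [load 55/60]
  20 → shelf 1  [load 60/60]
  40 → shelf 3 (new)  [load 40/60]
  30 → shelf 4 (new)  [load 30/60]
  40 → shelf 5 (new)  [load 40/60]
  20 → shelf 3  [load 60/60]
  35 → shelf 6 (new)  [load 35/60]
  20 → shelf 4  [load 50/60]
  30 → shelf 7 (new)  [load 30/60]
  10 → shelf 4  [load 60/60]
7 shelves opened.

7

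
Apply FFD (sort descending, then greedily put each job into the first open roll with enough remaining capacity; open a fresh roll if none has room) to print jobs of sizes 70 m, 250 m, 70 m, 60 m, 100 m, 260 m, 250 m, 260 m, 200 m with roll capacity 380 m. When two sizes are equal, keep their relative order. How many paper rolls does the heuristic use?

Sorted descending: 260, 260, 250, 250, 200, 100, 70, 70, 60.
  260 → roll 1 (new)  [load 260/380]
  260 → roll 2 (new)  [load 260/380]
  250 → roll 3 (new)  [load 250/380]
  250 → roll 4 (new)  [load 250/380]
  200 → roll 5 (new)  [load 200/380]
  100 → roll 1  [load 360/380]
  70 → roll 2  [load 330/380]
  70 → roll 3  [load 320/380]
  60 → roll 3  [load 380/380]
5 paper rolls opened.

5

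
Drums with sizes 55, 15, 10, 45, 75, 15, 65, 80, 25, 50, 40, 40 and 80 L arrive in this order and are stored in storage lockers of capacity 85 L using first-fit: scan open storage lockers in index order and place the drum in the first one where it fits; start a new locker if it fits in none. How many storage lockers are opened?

  55 → locker 1 (new)  [load 55/85]
  15 → locker 1  [load 70/85]
  10 → locker 1  [load 80/85]
  45 → locker 2 (new)  [load 45/85]
  75 → locker 3 (new)  [load 75/85]
  15 → locker 2  [load 60/85]
  65 → locker 4 (new)  [load 65/85]
  80 → locker 5 (new)  [load 80/85]
  25 → locker 2  [load 85/85]
  50 → locker 6 (new)  [load 50/85]
  40 → locker 7 (new)  [load 40/85]
  40 → locker 7  [load 80/85]
  80 → locker 8 (new)  [load 80/85]
8 storage lockers opened.

8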